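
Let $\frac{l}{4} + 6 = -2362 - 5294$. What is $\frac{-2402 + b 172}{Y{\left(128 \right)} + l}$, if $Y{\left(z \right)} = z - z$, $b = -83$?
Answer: $\frac{8339}{15324} \approx 0.54418$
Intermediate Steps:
$l = -30648$ ($l = -24 + 4 \left(-2362 - 5294\right) = -24 + 4 \left(-7656\right) = -24 - 30624 = -30648$)
$Y{\left(z \right)} = 0$
$\frac{-2402 + b 172}{Y{\left(128 \right)} + l} = \frac{-2402 - 14276}{0 - 30648} = \frac{-2402 - 14276}{-30648} = \left(-16678\right) \left(- \frac{1}{30648}\right) = \frac{8339}{15324}$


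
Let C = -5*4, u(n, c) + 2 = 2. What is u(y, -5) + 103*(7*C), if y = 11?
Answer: -14420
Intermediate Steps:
u(n, c) = 0 (u(n, c) = -2 + 2 = 0)
C = -20
u(y, -5) + 103*(7*C) = 0 + 103*(7*(-20)) = 0 + 103*(-140) = 0 - 14420 = -14420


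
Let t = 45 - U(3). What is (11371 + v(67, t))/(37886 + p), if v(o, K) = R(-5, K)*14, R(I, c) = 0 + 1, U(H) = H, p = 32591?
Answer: 1035/6407 ≈ 0.16154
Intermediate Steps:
R(I, c) = 1
t = 42 (t = 45 - 1*3 = 45 - 3 = 42)
v(o, K) = 14 (v(o, K) = 1*14 = 14)
(11371 + v(67, t))/(37886 + p) = (11371 + 14)/(37886 + 32591) = 11385/70477 = 11385*(1/70477) = 1035/6407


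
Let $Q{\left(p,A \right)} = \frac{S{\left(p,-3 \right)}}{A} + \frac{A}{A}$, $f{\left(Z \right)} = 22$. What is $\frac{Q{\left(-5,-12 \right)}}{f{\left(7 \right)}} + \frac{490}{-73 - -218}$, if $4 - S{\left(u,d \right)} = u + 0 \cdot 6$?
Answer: $\frac{8653}{2552} \approx 3.3907$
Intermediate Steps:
$S{\left(u,d \right)} = 4 - u$ ($S{\left(u,d \right)} = 4 - \left(u + 0 \cdot 6\right) = 4 - \left(u + 0\right) = 4 - u$)
$Q{\left(p,A \right)} = 1 + \frac{4 - p}{A}$ ($Q{\left(p,A \right)} = \frac{4 - p}{A} + \frac{A}{A} = \frac{4 - p}{A} + 1 = 1 + \frac{4 - p}{A}$)
$\frac{Q{\left(-5,-12 \right)}}{f{\left(7 \right)}} + \frac{490}{-73 - -218} = \frac{\frac{1}{-12} \left(4 - 12 - -5\right)}{22} + \frac{490}{-73 - -218} = - \frac{4 - 12 + 5}{12} \cdot \frac{1}{22} + \frac{490}{-73 + 218} = \left(- \frac{1}{12}\right) \left(-3\right) \frac{1}{22} + \frac{490}{145} = \frac{1}{4} \cdot \frac{1}{22} + 490 \cdot \frac{1}{145} = \frac{1}{88} + \frac{98}{29} = \frac{8653}{2552}$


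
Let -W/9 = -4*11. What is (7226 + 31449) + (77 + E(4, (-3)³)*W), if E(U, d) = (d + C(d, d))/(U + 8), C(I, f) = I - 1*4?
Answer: 36838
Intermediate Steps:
C(I, f) = -4 + I (C(I, f) = I - 4 = -4 + I)
W = 396 (W = -(-9)*4*11 = -(-9)*44 = -9*(-44) = 396)
E(U, d) = (-4 + 2*d)/(8 + U) (E(U, d) = (d + (-4 + d))/(U + 8) = (-4 + 2*d)/(8 + U))
(7226 + 31449) + (77 + E(4, (-3)³)*W) = (7226 + 31449) + (77 + (2*(-2 + (-3)³)/(8 + 4))*396) = 38675 + (77 + (2*(-2 - 27)/12)*396) = 38675 + (77 + (2*(1/12)*(-29))*396) = 38675 + (77 - 29/6*396) = 38675 + (77 - 1914) = 38675 - 1837 = 36838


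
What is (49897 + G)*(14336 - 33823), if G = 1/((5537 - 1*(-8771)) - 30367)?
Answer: -15614853632014/16059 ≈ -9.7234e+8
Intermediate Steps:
G = -1/16059 (G = 1/((5537 + 8771) - 30367) = 1/(14308 - 30367) = 1/(-16059) = -1/16059 ≈ -6.2270e-5)
(49897 + G)*(14336 - 33823) = (49897 - 1/16059)*(14336 - 33823) = (801295922/16059)*(-19487) = -15614853632014/16059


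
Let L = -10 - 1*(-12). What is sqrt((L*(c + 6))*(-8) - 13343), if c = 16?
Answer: I*sqrt(13695) ≈ 117.03*I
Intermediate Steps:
L = 2 (L = -10 + 12 = 2)
sqrt((L*(c + 6))*(-8) - 13343) = sqrt((2*(16 + 6))*(-8) - 13343) = sqrt((2*22)*(-8) - 13343) = sqrt(44*(-8) - 13343) = sqrt(-352 - 13343) = sqrt(-13695) = I*sqrt(13695)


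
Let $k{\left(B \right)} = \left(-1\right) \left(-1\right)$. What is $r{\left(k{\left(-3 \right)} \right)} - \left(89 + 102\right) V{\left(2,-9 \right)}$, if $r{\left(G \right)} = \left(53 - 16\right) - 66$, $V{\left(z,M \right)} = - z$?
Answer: $353$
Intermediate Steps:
$k{\left(B \right)} = 1$
$r{\left(G \right)} = -29$ ($r{\left(G \right)} = \left(53 - 16\right) - 66 = 37 - 66 = -29$)
$r{\left(k{\left(-3 \right)} \right)} - \left(89 + 102\right) V{\left(2,-9 \right)} = -29 - \left(89 + 102\right) \left(\left(-1\right) 2\right) = -29 - 191 \left(-2\right) = -29 - -382 = -29 + 382 = 353$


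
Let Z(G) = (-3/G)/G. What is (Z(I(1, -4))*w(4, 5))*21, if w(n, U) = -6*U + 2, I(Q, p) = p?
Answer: 441/4 ≈ 110.25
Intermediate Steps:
w(n, U) = 2 - 6*U
Z(G) = -3/G²
(Z(I(1, -4))*w(4, 5))*21 = ((-3/(-4)²)*(2 - 6*5))*21 = ((-3*1/16)*(2 - 30))*21 = -3/16*(-28)*21 = (21/4)*21 = 441/4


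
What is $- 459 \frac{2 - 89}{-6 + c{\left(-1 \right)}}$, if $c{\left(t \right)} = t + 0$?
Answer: $- \frac{39933}{7} \approx -5704.7$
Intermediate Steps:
$c{\left(t \right)} = t$
$- 459 \frac{2 - 89}{-6 + c{\left(-1 \right)}} = - 459 \frac{2 - 89}{-6 - 1} = - 459 \left(- \frac{87}{-7}\right) = - 459 \left(\left(-87\right) \left(- \frac{1}{7}\right)\right) = \left(-459\right) \frac{87}{7} = - \frac{39933}{7}$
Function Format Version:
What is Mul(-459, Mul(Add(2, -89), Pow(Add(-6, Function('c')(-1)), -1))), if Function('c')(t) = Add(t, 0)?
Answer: Rational(-39933, 7) ≈ -5704.7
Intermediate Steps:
Function('c')(t) = t
Mul(-459, Mul(Add(2, -89), Pow(Add(-6, Function('c')(-1)), -1))) = Mul(-459, Mul(Add(2, -89), Pow(Add(-6, -1), -1))) = Mul(-459, Mul(-87, Pow(-7, -1))) = Mul(-459, Mul(-87, Rational(-1, 7))) = Mul(-459, Rational(87, 7)) = Rational(-39933, 7)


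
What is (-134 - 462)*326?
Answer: -194296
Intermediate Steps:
(-134 - 462)*326 = -596*326 = -194296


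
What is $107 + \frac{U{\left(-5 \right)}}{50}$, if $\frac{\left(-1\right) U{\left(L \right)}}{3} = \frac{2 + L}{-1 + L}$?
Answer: $\frac{10697}{100} \approx 106.97$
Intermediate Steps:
$U{\left(L \right)} = - \frac{3 \left(2 + L\right)}{-1 + L}$ ($U{\left(L \right)} = - 3 \frac{2 + L}{-1 + L} = - \frac{3 \left(2 + L\right)}{-1 + L}$)
$107 + \frac{U{\left(-5 \right)}}{50} = 107 + \frac{3 \frac{1}{-1 - 5} \left(-2 - -5\right)}{50} = 107 + \frac{3 \frac{1}{-6} \left(-2 + 5\right)}{50} = 107 + \frac{3 \left(- \frac{1}{6}\right) 3}{50} = 107 + \frac{1}{50} \left(- \frac{3}{2}\right) = 107 - \frac{3}{100} = \frac{10697}{100}$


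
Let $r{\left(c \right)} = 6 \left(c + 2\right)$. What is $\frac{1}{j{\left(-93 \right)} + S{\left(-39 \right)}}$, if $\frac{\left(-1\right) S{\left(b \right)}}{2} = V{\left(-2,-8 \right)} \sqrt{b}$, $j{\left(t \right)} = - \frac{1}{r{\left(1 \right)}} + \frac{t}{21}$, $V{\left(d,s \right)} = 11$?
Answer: $- \frac{71190}{299994601} + \frac{349272 i \sqrt{39}}{299994601} \approx -0.0002373 + 0.0072708 i$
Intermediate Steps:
$r{\left(c \right)} = 12 + 6 c$ ($r{\left(c \right)} = 6 \left(2 + c\right) = 12 + 6 c$)
$j{\left(t \right)} = - \frac{1}{18} + \frac{t}{21}$ ($j{\left(t \right)} = - \frac{1}{12 + 6 \cdot 1} + \frac{t}{21} = - \frac{1}{12 + 6} + t \frac{1}{21} = - \frac{1}{18} + \frac{t}{21}$)
$S{\left(b \right)} = - 22 \sqrt{b}$ ($S{\left(b \right)} = - 2 \cdot 11 \sqrt{b} = - 22 \sqrt{b}$)
$\frac{1}{j{\left(-93 \right)} + S{\left(-39 \right)}} = \frac{1}{\left(- \frac{1}{18} + \frac{1}{21} \left(-93\right)\right) - 22 \sqrt{-39}} = \frac{1}{\left(- \frac{1}{18} - \frac{31}{7}\right) - 22 i \sqrt{39}} = \frac{1}{- \frac{565}{126} - 22 i \sqrt{39}}$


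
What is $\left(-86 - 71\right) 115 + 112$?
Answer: $-17943$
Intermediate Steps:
$\left(-86 - 71\right) 115 + 112 = \left(-157\right) 115 + 112 = -18055 + 112 = -17943$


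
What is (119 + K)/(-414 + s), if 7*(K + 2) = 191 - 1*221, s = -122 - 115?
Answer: -263/1519 ≈ -0.17314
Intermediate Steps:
s = -237
K = -44/7 (K = -2 + (191 - 1*221)/7 = -2 + (191 - 221)/7 = -2 + (⅐)*(-30) = -2 - 30/7 = -44/7 ≈ -6.2857)
(119 + K)/(-414 + s) = (119 - 44/7)/(-414 - 237) = (789/7)/(-651) = (789/7)*(-1/651) = -263/1519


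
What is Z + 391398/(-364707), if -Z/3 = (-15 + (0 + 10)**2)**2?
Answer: -376448363/17367 ≈ -21676.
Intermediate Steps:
Z = -21675 (Z = -3*(-15 + (0 + 10)**2)**2 = -3*(-15 + 10**2)**2 = -3*(-15 + 100)**2 = -3*85**2 = -3*7225 = -21675)
Z + 391398/(-364707) = -21675 + 391398/(-364707) = -21675 + 391398*(-1/364707) = -21675 - 18638/17367 = -376448363/17367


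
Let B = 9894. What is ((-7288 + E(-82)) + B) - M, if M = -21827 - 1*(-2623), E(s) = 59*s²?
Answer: 418526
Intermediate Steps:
M = -19204 (M = -21827 + 2623 = -19204)
((-7288 + E(-82)) + B) - M = ((-7288 + 59*(-82)²) + 9894) - 1*(-19204) = ((-7288 + 59*6724) + 9894) + 19204 = ((-7288 + 396716) + 9894) + 19204 = (389428 + 9894) + 19204 = 399322 + 19204 = 418526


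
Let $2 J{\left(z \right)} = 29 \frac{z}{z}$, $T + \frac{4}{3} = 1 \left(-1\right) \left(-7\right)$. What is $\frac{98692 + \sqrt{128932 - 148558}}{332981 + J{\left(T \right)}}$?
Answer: $\frac{197384}{665991} + \frac{2 i \sqrt{19626}}{665991} \approx 0.29638 + 0.0004207 i$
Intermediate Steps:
$T = \frac{17}{3}$ ($T = - \frac{4}{3} + 1 \left(-1\right) \left(-7\right) = - \frac{4}{3} - -7 = - \frac{4}{3} + 7 = \frac{17}{3} \approx 5.6667$)
$J{\left(z \right)} = \frac{29}{2}$ ($J{\left(z \right)} = \frac{29 \frac{z}{z}}{2} = \frac{29 \cdot 1}{2} = \frac{1}{2} \cdot 29 = \frac{29}{2}$)
$\frac{98692 + \sqrt{128932 - 148558}}{332981 + J{\left(T \right)}} = \frac{98692 + \sqrt{128932 - 148558}}{332981 + \frac{29}{2}} = \frac{98692 + \sqrt{-19626}}{\frac{665991}{2}} = \left(98692 + i \sqrt{19626}\right) \frac{2}{665991} = \frac{197384}{665991} + \frac{2 i \sqrt{19626}}{665991}$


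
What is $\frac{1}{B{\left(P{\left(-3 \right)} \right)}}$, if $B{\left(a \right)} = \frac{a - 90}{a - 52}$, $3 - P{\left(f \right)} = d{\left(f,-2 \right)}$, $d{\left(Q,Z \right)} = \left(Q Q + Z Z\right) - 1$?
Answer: $\frac{61}{99} \approx 0.61616$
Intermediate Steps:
$d{\left(Q,Z \right)} = -1 + Q^{2} + Z^{2}$ ($d{\left(Q,Z \right)} = \left(Q^{2} + Z^{2}\right) - 1 = -1 + Q^{2} + Z^{2}$)
$P{\left(f \right)} = - f^{2}$ ($P{\left(f \right)} = 3 - \left(-1 + f^{2} + \left(-2\right)^{2}\right) = 3 - \left(-1 + f^{2} + 4\right) = 3 - \left(3 + f^{2}\right) = - f^{2}$)
$B{\left(a \right)} = \frac{-90 + a}{-52 + a}$
$\frac{1}{B{\left(P{\left(-3 \right)} \right)}} = \frac{1}{\frac{1}{-52 - \left(-3\right)^{2}} \left(-90 - \left(-3\right)^{2}\right)} = \frac{1}{\frac{1}{-52 - 9} \left(-90 - 9\right)} = \frac{1}{\frac{1}{-61} \left(-99\right)} = \frac{1}{\left(- \frac{1}{61}\right) \left(-99\right)} = \frac{1}{\frac{99}{61}} = \frac{61}{99}$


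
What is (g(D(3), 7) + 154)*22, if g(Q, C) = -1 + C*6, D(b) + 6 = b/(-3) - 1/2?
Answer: 4290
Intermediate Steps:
D(b) = -13/2 - b/3 (D(b) = -6 + (b/(-3) - 1/2) = -6 + (b*(-1/3) - 1*1/2) = -6 + (-b/3 - 1/2) = -6 + (-1/2 - b/3) = -13/2 - b/3)
g(Q, C) = -1 + 6*C
(g(D(3), 7) + 154)*22 = ((-1 + 6*7) + 154)*22 = ((-1 + 42) + 154)*22 = (41 + 154)*22 = 195*22 = 4290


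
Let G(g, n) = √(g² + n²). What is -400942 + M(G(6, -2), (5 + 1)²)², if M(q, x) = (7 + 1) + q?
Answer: -400838 + 32*√10 ≈ -4.0074e+5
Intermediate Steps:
M(q, x) = 8 + q
-400942 + M(G(6, -2), (5 + 1)²)² = -400942 + (8 + √(6² + (-2)²))² = -400942 + (8 + √(36 + 4))² = -400942 + (8 + √40)² = -400942 + (8 + 2*√10)²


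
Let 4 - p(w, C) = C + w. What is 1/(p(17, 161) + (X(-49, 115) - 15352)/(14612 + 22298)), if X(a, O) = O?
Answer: -36910/6437577 ≈ -0.0057335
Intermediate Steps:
p(w, C) = 4 - C - w (p(w, C) = 4 - (C + w) = 4 + (-C - w) = 4 - C - w)
1/(p(17, 161) + (X(-49, 115) - 15352)/(14612 + 22298)) = 1/((4 - 1*161 - 1*17) + (115 - 15352)/(14612 + 22298)) = 1/((4 - 161 - 17) - 15237/36910) = 1/(-174 - 15237*1/36910) = 1/(-174 - 15237/36910) = 1/(-6437577/36910) = -36910/6437577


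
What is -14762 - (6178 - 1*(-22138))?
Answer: -43078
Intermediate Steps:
-14762 - (6178 - 1*(-22138)) = -14762 - (6178 + 22138) = -14762 - 1*28316 = -14762 - 28316 = -43078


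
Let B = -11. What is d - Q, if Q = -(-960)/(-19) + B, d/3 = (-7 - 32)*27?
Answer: -58852/19 ≈ -3097.5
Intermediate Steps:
d = -3159 (d = 3*((-7 - 32)*27) = 3*(-39*27) = 3*(-1053) = -3159)
Q = -1169/19 (Q = -(-960)/(-19) - 11 = -(-960)*(-1)/19 - 11 = -32*30/19 - 11 = -960/19 - 11 = -1169/19 ≈ -61.526)
d - Q = -3159 - 1*(-1169/19) = -3159 + 1169/19 = -58852/19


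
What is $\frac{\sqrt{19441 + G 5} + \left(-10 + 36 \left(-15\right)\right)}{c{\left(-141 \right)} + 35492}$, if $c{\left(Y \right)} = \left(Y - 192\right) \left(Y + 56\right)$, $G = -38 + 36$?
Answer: $- \frac{550}{63797} + \frac{3 \sqrt{2159}}{63797} \approx -0.0064361$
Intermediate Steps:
$G = -2$
$c{\left(Y \right)} = \left(-192 + Y\right) \left(56 + Y\right)$
$\frac{\sqrt{19441 + G 5} + \left(-10 + 36 \left(-15\right)\right)}{c{\left(-141 \right)} + 35492} = \frac{\sqrt{19441 - 10} + \left(-10 + 36 \left(-15\right)\right)}{\left(-10752 + \left(-141\right)^{2} - -19176\right) + 35492} = \frac{\sqrt{19441 - 10} - 550}{\left(-10752 + 19881 + 19176\right) + 35492} = \frac{\sqrt{19431} - 550}{28305 + 35492} = \frac{3 \sqrt{2159} - 550}{63797} = \left(-550 + 3 \sqrt{2159}\right) \frac{1}{63797} = - \frac{550}{63797} + \frac{3 \sqrt{2159}}{63797}$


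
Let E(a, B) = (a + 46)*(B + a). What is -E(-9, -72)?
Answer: 2997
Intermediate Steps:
E(a, B) = (46 + a)*(B + a)
-E(-9, -72) = -((-9)² + 46*(-72) + 46*(-9) - 72*(-9)) = -(81 - 3312 - 414 + 648) = -1*(-2997) = 2997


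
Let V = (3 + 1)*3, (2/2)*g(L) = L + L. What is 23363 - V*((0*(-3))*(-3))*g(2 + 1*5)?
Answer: 23363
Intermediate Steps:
g(L) = 2*L (g(L) = L + L = 2*L)
V = 12 (V = 4*3 = 12)
23363 - V*((0*(-3))*(-3))*g(2 + 1*5) = 23363 - 12*((0*(-3))*(-3))*2*(2 + 1*5) = 23363 - 12*(0*(-3))*2*(2 + 5) = 23363 - 12*0*2*7 = 23363 - 0*14 = 23363 - 1*0 = 23363 + 0 = 23363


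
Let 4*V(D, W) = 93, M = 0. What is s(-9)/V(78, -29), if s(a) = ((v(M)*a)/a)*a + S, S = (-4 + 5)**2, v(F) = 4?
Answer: -140/93 ≈ -1.5054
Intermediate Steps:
V(D, W) = 93/4 (V(D, W) = (1/4)*93 = 93/4)
S = 1 (S = 1**2 = 1)
s(a) = 1 + 4*a (s(a) = ((4*a)/a)*a + 1 = 4*a + 1 = 1 + 4*a)
s(-9)/V(78, -29) = (1 + 4*(-9))/(93/4) = (1 - 36)*(4/93) = -35*4/93 = -140/93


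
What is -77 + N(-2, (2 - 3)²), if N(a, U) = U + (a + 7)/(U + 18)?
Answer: -1439/19 ≈ -75.737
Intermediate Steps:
N(a, U) = U + (7 + a)/(18 + U)
-77 + N(-2, (2 - 3)²) = -77 + (7 - 2 + ((2 - 3)²)² + 18*(2 - 3)²)/(18 + (2 - 3)²) = -77 + (7 - 2 + ((-1)²)² + 18*(-1)²)/(18 + (-1)²) = -77 + (7 - 2 + 1² + 18*1)/(18 + 1) = -77 + (7 - 2 + 1 + 18)/19 = -77 + (1/19)*24 = -77 + 24/19 = -1439/19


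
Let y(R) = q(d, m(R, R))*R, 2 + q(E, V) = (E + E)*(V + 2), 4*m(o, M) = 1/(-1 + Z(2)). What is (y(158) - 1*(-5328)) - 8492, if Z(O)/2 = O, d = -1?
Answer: -12415/3 ≈ -4138.3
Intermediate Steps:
Z(O) = 2*O
m(o, M) = 1/12 (m(o, M) = 1/(4*(-1 + 2*2)) = 1/(4*(-1 + 4)) = (1/4)/3 = (1/4)*(1/3) = 1/12)
q(E, V) = -2 + 2*E*(2 + V) (q(E, V) = -2 + (E + E)*(V + 2) = -2 + (2*E)*(2 + V) = -2 + 2*E*(2 + V))
y(R) = -37*R/6 (y(R) = (-2 + 4*(-1) + 2*(-1)*(1/12))*R = (-2 - 4 - 1/6)*R = -37*R/6)
(y(158) - 1*(-5328)) - 8492 = (-37/6*158 - 1*(-5328)) - 8492 = (-2923/3 + 5328) - 8492 = 13061/3 - 8492 = -12415/3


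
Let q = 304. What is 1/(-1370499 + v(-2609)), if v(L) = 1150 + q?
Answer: -1/1369045 ≈ -7.3044e-7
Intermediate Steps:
v(L) = 1454 (v(L) = 1150 + 304 = 1454)
1/(-1370499 + v(-2609)) = 1/(-1370499 + 1454) = 1/(-1369045) = -1/1369045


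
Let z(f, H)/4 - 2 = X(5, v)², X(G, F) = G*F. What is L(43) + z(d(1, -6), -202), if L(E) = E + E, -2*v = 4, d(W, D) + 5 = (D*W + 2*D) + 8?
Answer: 494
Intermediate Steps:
d(W, D) = 3 + 2*D + D*W (d(W, D) = -5 + ((D*W + 2*D) + 8) = -5 + ((2*D + D*W) + 8) = -5 + (8 + 2*D + D*W) = 3 + 2*D + D*W)
v = -2 (v = -½*4 = -2)
X(G, F) = F*G
L(E) = 2*E
z(f, H) = 408 (z(f, H) = 8 + 4*(-2*5)² = 8 + 4*(-10)² = 8 + 4*100 = 8 + 400 = 408)
L(43) + z(d(1, -6), -202) = 2*43 + 408 = 86 + 408 = 494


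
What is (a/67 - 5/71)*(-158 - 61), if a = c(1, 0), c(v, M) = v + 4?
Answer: -4380/4757 ≈ -0.92075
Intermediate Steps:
c(v, M) = 4 + v
a = 5 (a = 4 + 1 = 5)
(a/67 - 5/71)*(-158 - 61) = (5/67 - 5/71)*(-158 - 61) = (5*(1/67) - 5*1/71)*(-219) = (5/67 - 5/71)*(-219) = (20/4757)*(-219) = -4380/4757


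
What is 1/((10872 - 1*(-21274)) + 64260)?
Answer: 1/96406 ≈ 1.0373e-5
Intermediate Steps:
1/((10872 - 1*(-21274)) + 64260) = 1/((10872 + 21274) + 64260) = 1/(32146 + 64260) = 1/96406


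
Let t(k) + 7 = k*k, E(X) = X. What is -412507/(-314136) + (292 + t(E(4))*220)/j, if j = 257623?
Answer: 106985007853/80928658728 ≈ 1.3220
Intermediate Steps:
t(k) = -7 + k**2 (t(k) = -7 + k*k = -7 + k**2)
-412507/(-314136) + (292 + t(E(4))*220)/j = -412507/(-314136) + (292 + (-7 + 4**2)*220)/257623 = -412507*(-1/314136) + (292 + (-7 + 16)*220)*(1/257623) = 412507/314136 + (292 + 9*220)*(1/257623) = 412507/314136 + (292 + 1980)*(1/257623) = 412507/314136 + 2272*(1/257623) = 412507/314136 + 2272/257623 = 106985007853/80928658728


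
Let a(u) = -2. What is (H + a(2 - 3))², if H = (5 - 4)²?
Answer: 1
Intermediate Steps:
H = 1 (H = 1² = 1)
(H + a(2 - 3))² = (1 - 2)² = (-1)² = 1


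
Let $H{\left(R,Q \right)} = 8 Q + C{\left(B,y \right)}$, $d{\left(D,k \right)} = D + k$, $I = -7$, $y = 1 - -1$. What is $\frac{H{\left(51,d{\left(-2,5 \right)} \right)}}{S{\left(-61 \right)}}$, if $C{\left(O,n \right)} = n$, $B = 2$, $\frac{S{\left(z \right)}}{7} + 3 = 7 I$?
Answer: $- \frac{1}{14} \approx -0.071429$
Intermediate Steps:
$y = 2$ ($y = 1 + 1 = 2$)
$S{\left(z \right)} = -364$ ($S{\left(z \right)} = -21 + 7 \cdot 7 \left(-7\right) = -21 + 7 \left(-49\right) = -21 - 343 = -364$)
$H{\left(R,Q \right)} = 2 + 8 Q$ ($H{\left(R,Q \right)} = 8 Q + 2 = 2 + 8 Q$)
$\frac{H{\left(51,d{\left(-2,5 \right)} \right)}}{S{\left(-61 \right)}} = \frac{2 + 8 \left(-2 + 5\right)}{-364} = \left(2 + 8 \cdot 3\right) \left(- \frac{1}{364}\right) = \left(2 + 24\right) \left(- \frac{1}{364}\right) = 26 \left(- \frac{1}{364}\right) = - \frac{1}{14}$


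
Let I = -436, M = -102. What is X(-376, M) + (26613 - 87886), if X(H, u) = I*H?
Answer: 102663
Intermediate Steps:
X(H, u) = -436*H
X(-376, M) + (26613 - 87886) = -436*(-376) + (26613 - 87886) = 163936 - 61273 = 102663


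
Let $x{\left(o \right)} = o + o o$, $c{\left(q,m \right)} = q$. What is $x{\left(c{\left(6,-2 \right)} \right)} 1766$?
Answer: $74172$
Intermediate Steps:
$x{\left(o \right)} = o + o^{2}$
$x{\left(c{\left(6,-2 \right)} \right)} 1766 = 6 \left(1 + 6\right) 1766 = 6 \cdot 7 \cdot 1766 = 42 \cdot 1766 = 74172$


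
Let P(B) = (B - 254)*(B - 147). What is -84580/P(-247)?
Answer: -42290/98697 ≈ -0.42848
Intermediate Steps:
P(B) = (-254 + B)*(-147 + B)
-84580/P(-247) = -84580/(37338 + (-247)² - 401*(-247)) = -84580/(37338 + 61009 + 99047) = -84580/197394 = -84580*1/197394 = -42290/98697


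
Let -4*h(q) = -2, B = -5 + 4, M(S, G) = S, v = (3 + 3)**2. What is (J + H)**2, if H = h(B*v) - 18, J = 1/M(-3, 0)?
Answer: 11449/36 ≈ 318.03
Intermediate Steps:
v = 36 (v = 6**2 = 36)
B = -1
h(q) = 1/2 (h(q) = -1/4*(-2) = 1/2)
J = -1/3 (J = 1/(-3) = -1/3 ≈ -0.33333)
H = -35/2 (H = 1/2 - 18 = -35/2 ≈ -17.500)
(J + H)**2 = (-1/3 - 35/2)**2 = (-107/6)**2 = 11449/36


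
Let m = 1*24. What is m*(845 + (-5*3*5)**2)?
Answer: 155280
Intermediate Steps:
m = 24
m*(845 + (-5*3*5)**2) = 24*(845 + (-5*3*5)**2) = 24*(845 + (-15*5)**2) = 24*(845 + (-75)**2) = 24*(845 + 5625) = 24*6470 = 155280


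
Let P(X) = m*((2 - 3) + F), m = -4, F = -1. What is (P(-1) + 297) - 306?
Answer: -1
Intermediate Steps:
P(X) = 8 (P(X) = -4*((2 - 3) - 1) = -4*(-1 - 1) = -4*(-2) = 8)
(P(-1) + 297) - 306 = (8 + 297) - 306 = 305 - 306 = -1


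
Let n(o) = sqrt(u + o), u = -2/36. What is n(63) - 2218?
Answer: -2218 + sqrt(2266)/6 ≈ -2210.1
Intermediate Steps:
u = -1/18 (u = -2*1/36 = -1/18 ≈ -0.055556)
n(o) = sqrt(-1/18 + o)
n(63) - 2218 = sqrt(-2 + 36*63)/6 - 2218 = sqrt(-2 + 2268)/6 - 2218 = sqrt(2266)/6 - 2218 = -2218 + sqrt(2266)/6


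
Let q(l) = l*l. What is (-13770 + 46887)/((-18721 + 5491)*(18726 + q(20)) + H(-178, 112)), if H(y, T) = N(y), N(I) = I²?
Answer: -33117/253005296 ≈ -0.00013089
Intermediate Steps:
q(l) = l²
H(y, T) = y²
(-13770 + 46887)/((-18721 + 5491)*(18726 + q(20)) + H(-178, 112)) = (-13770 + 46887)/((-18721 + 5491)*(18726 + 20²) + (-178)²) = 33117/(-13230*(18726 + 400) + 31684) = 33117/(-13230*19126 + 31684) = 33117/(-253036980 + 31684) = 33117/(-253005296) = 33117*(-1/253005296) = -33117/253005296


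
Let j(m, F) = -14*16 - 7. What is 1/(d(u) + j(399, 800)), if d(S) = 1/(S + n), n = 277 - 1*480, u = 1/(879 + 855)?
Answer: -352001/81313965 ≈ -0.0043289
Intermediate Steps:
j(m, F) = -231 (j(m, F) = -224 - 7 = -231)
u = 1/1734 ≈ 0.00057670
n = -203 (n = 277 - 480 = -203)
d(S) = 1/(-203 + S) (d(S) = 1/(S - 203) = 1/(-203 + S))
1/(d(u) + j(399, 800)) = 1/(1/(-203 + 1/1734) - 231) = 1/(1/(-352001/1734) - 231) = 1/(-1734/352001 - 231) = 1/(-81313965/352001) = -352001/81313965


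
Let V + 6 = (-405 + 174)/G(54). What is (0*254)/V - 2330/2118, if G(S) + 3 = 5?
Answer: -1165/1059 ≈ -1.1001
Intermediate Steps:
G(S) = 2 (G(S) = -3 + 5 = 2)
V = -243/2 (V = -6 + (-405 + 174)/2 = -6 - 231*½ = -6 - 231/2 = -243/2 ≈ -121.50)
(0*254)/V - 2330/2118 = (0*254)/(-243/2) - 2330/2118 = 0*(-2/243) - 2330*1/2118 = 0 - 1165/1059 = -1165/1059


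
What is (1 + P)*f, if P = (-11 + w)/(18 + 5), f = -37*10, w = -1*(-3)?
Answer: -5550/23 ≈ -241.30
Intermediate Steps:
w = 3
f = -370
P = -8/23 (P = (-11 + 3)/(18 + 5) = -8/23 ≈ -0.34783)
(1 + P)*f = (1 - 8/23)*(-370) = (15/23)*(-370) = -5550/23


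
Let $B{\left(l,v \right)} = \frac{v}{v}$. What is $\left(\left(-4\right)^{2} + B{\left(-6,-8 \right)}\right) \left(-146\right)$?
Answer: $-2482$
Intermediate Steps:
$B{\left(l,v \right)} = 1$
$\left(\left(-4\right)^{2} + B{\left(-6,-8 \right)}\right) \left(-146\right) = \left(\left(-4\right)^{2} + 1\right) \left(-146\right) = \left(16 + 1\right) \left(-146\right) = 17 \left(-146\right) = -2482$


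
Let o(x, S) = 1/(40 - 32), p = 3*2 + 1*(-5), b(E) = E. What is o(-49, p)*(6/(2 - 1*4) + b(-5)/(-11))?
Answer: -7/22 ≈ -0.31818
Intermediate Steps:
p = 1 (p = 6 - 5 = 1)
o(x, S) = 1/8
o(-49, p)*(6/(2 - 1*4) + b(-5)/(-11)) = (6/(2 - 1*4) - 5/(-11))/8 = (6/(2 - 4) - 5*(-1/11))/8 = (6/(-2) + 5/11)/8 = (6*(-1/2) + 5/11)/8 = (-3 + 5/11)/8 = (1/8)*(-28/11) = -7/22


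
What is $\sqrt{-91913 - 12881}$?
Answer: $i \sqrt{104794} \approx 323.72 i$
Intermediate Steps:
$\sqrt{-91913 - 12881} = \sqrt{-104794} = i \sqrt{104794}$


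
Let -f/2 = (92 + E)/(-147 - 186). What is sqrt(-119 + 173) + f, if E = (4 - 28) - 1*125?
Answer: -38/111 + 3*sqrt(6) ≈ 7.0061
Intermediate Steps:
E = -149 (E = -24 - 125 = -149)
f = -38/111 (f = -2*(92 - 149)/(-147 - 186) = -(-114)/(-333) = -(-114)*(-1)/333 = -2*19/111 = -38/111 ≈ -0.34234)
sqrt(-119 + 173) + f = sqrt(-119 + 173) - 38/111 = sqrt(54) - 38/111 = 3*sqrt(6) - 38/111 = -38/111 + 3*sqrt(6)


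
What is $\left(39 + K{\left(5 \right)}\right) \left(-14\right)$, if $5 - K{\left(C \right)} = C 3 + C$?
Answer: $-336$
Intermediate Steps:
$K{\left(C \right)} = 5 - 4 C$ ($K{\left(C \right)} = 5 - \left(C 3 + C\right) = 5 - \left(3 C + C\right) = 5 - 4 C$)
$\left(39 + K{\left(5 \right)}\right) \left(-14\right) = \left(39 + \left(5 - 20\right)\right) \left(-14\right) = \left(39 - 15\right) \left(-14\right) = 24 \left(-14\right) = -336$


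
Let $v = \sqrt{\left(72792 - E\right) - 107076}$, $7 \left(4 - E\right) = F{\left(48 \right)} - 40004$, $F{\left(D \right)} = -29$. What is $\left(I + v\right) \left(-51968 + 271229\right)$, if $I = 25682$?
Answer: $5631061002 + 219261 i \sqrt{40007} \approx 5.6311 \cdot 10^{9} + 4.3856 \cdot 10^{7} i$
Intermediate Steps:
$E = 5723$ ($E = 4 - \frac{-29 - 40004}{7} = 4 - -5719 = 4 + 5719 = 5723$)
$v = i \sqrt{40007}$ ($v = \sqrt{\left(72792 - 5723\right) - 107076} = \sqrt{67069 - 107076} = \sqrt{-40007} = i \sqrt{40007} \approx 200.02 i$)
$\left(I + v\right) \left(-51968 + 271229\right) = \left(25682 + i \sqrt{40007}\right) \left(-51968 + 271229\right) = \left(25682 + i \sqrt{40007}\right) 219261 = 5631061002 + 219261 i \sqrt{40007}$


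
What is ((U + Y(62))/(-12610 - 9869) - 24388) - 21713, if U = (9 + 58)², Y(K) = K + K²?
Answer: -1036312774/22479 ≈ -46101.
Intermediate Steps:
U = 4489 (U = 67² = 4489)
((U + Y(62))/(-12610 - 9869) - 24388) - 21713 = ((4489 + 62*(1 + 62))/(-12610 - 9869) - 24388) - 21713 = ((4489 + 62*63)/(-22479) - 24388) - 21713 = ((4489 + 3906)*(-1/22479) - 24388) - 21713 = (8395*(-1/22479) - 24388) - 21713 = (-8395/22479 - 24388) - 21713 = -548226247/22479 - 21713 = -1036312774/22479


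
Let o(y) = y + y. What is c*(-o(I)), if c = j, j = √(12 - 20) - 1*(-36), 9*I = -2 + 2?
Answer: 0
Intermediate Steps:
I = 0 (I = (-2 + 2)/9 = (⅑)*0 = 0)
o(y) = 2*y
j = 36 + 2*I*√2 (j = √(-8) + 36 = 2*I*√2 + 36 = 36 + 2*I*√2 ≈ 36.0 + 2.8284*I)
c = 36 + 2*I*√2 ≈ 36.0 + 2.8284*I
c*(-o(I)) = (36 + 2*I*√2)*(-2*0) = (36 + 2*I*√2)*(-1*0) = (36 + 2*I*√2)*0 = 0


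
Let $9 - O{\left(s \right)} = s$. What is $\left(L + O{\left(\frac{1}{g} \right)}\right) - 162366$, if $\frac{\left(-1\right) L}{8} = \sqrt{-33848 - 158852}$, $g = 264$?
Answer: $- \frac{42862249}{264} - 80 i \sqrt{1927} \approx -1.6236 \cdot 10^{5} - 3511.8 i$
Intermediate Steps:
$L = - 80 i \sqrt{1927}$ ($L = - 8 \sqrt{-33848 - 158852} = - 8 \sqrt{-192700} = - 8 \cdot 10 i \sqrt{1927} = - 80 i \sqrt{1927} \approx - 3511.8 i$)
$O{\left(s \right)} = 9 - s$
$\left(L + O{\left(\frac{1}{g} \right)}\right) - 162366 = \left(- 80 i \sqrt{1927} + \left(9 - \frac{1}{264}\right)\right) - 162366 = \left(- 80 i \sqrt{1927} + \frac{2375}{264}\right) - 162366 = \left(\frac{2375}{264} - 80 i \sqrt{1927}\right) - 162366 = - \frac{42862249}{264} - 80 i \sqrt{1927}$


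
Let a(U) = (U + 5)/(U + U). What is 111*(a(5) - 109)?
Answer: -11988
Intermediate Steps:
a(U) = (5 + U)/(2*U) (a(U) = (5 + U)/((2*U)) = (5 + U)*(1/(2*U)) = (5 + U)/(2*U))
111*(a(5) - 109) = 111*((½)*(5 + 5)/5 - 109) = 111*((½)*(⅕)*10 - 109) = 111*(1 - 109) = 111*(-108) = -11988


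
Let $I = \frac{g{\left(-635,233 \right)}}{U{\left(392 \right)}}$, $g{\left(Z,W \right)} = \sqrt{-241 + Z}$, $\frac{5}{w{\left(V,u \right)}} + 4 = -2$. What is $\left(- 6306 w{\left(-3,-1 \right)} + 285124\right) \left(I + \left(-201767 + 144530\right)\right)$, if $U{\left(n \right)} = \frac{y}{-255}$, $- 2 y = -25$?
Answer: $-16620422823 - \frac{59237316 i \sqrt{219}}{5} \approx -1.662 \cdot 10^{10} - 1.7533 \cdot 10^{8} i$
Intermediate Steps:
$y = \frac{25}{2}$ ($y = \left(- \frac{1}{2}\right) \left(-25\right) = \frac{25}{2} \approx 12.5$)
$w{\left(V,u \right)} = - \frac{5}{6}$ ($w{\left(V,u \right)} = \frac{5}{-4 - 2} = \frac{5}{-6} = 5 \left(- \frac{1}{6}\right) = - \frac{5}{6}$)
$U{\left(n \right)} = - \frac{5}{102}$ ($U{\left(n \right)} = \frac{25}{2 \left(-255\right)} = \frac{25}{2} \left(- \frac{1}{255}\right) = - \frac{5}{102}$)
$I = - \frac{204 i \sqrt{219}}{5}$ ($I = \frac{\sqrt{-241 - 635}}{- \frac{5}{102}} = \sqrt{-876} \left(- \frac{102}{5}\right) = 2 i \sqrt{219} \left(- \frac{102}{5}\right) = - \frac{204 i \sqrt{219}}{5} \approx - 603.79 i$)
$\left(- 6306 w{\left(-3,-1 \right)} + 285124\right) \left(I + \left(-201767 + 144530\right)\right) = \left(\left(-6306\right) \left(- \frac{5}{6}\right) + 285124\right) \left(- \frac{204 i \sqrt{219}}{5} + \left(-201767 + 144530\right)\right) = \left(5255 + 285124\right) \left(- \frac{204 i \sqrt{219}}{5} - 57237\right) = 290379 \left(-57237 - \frac{204 i \sqrt{219}}{5}\right) = -16620422823 - \frac{59237316 i \sqrt{219}}{5}$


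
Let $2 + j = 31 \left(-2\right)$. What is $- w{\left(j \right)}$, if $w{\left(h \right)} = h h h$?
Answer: $262144$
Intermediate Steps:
$j = -64$ ($j = -2 + 31 \left(-2\right) = -2 - 62 = -64$)
$w{\left(h \right)} = h^{3}$ ($w{\left(h \right)} = h^{2} h = h^{3}$)
$- w{\left(j \right)} = - \left(-64\right)^{3} = \left(-1\right) \left(-262144\right) = 262144$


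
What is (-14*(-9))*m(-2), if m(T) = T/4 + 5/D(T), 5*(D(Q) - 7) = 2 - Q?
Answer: 231/13 ≈ 17.769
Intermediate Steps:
D(Q) = 37/5 - Q/5 (D(Q) = 7 + (2 - Q)/5 = 7 + (⅖ - Q/5) = 37/5 - Q/5)
m(T) = 5/(37/5 - T/5) + T/4 (m(T) = T/4 + 5/(37/5 - T/5) = 5/(37/5 - T/5) + T/4)
(-14*(-9))*m(-2) = (-14*(-9))*((-100 - 2*(-37 - 2))/(4*(-37 - 2))) = 126*((¼)*(-100 - 2*(-39))/(-39)) = 126*((¼)*(-1/39)*(-100 + 78)) = 126*((¼)*(-1/39)*(-22)) = 126*(11/78) = 231/13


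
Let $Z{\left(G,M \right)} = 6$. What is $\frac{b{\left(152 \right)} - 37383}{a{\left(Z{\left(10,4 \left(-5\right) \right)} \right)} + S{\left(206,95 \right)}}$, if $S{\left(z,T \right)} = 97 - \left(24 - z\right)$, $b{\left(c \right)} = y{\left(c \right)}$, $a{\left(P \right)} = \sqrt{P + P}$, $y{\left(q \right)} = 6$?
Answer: $- \frac{3476061}{25943} + \frac{24918 \sqrt{3}}{25943} \approx -132.32$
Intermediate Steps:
$a{\left(P \right)} = \sqrt{2} \sqrt{P}$ ($a{\left(P \right)} = \sqrt{2 P} = \sqrt{2} \sqrt{P}$)
$b{\left(c \right)} = 6$
$S{\left(z,T \right)} = 73 + z$ ($S{\left(z,T \right)} = 97 + \left(-24 + z\right) = 73 + z$)
$\frac{b{\left(152 \right)} - 37383}{a{\left(Z{\left(10,4 \left(-5\right) \right)} \right)} + S{\left(206,95 \right)}} = \frac{6 - 37383}{\sqrt{2} \sqrt{6} + \left(73 + 206\right)} = - \frac{37377}{2 \sqrt{3} + 279} = - \frac{37377}{279 + 2 \sqrt{3}}$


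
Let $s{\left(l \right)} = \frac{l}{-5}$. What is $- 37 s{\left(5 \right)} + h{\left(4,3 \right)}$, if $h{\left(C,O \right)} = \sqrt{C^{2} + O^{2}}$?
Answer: $42$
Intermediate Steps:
$s{\left(l \right)} = - \frac{l}{5}$ ($s{\left(l \right)} = l \left(- \frac{1}{5}\right) = - \frac{l}{5}$)
$- 37 s{\left(5 \right)} + h{\left(4,3 \right)} = - 37 \left(\left(- \frac{1}{5}\right) 5\right) + \sqrt{4^{2} + 3^{2}} = \left(-37\right) \left(-1\right) + \sqrt{16 + 9} = 37 + \sqrt{25} = 37 + 5 = 42$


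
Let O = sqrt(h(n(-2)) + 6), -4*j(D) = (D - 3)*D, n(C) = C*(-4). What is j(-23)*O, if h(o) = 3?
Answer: -897/2 ≈ -448.50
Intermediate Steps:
n(C) = -4*C
j(D) = -D*(-3 + D)/4 (j(D) = -(D - 3)*D/4 = -(-3 + D)*D/4 = -D*(-3 + D)/4)
O = 3 (O = sqrt(3 + 6) = sqrt(9) = 3)
j(-23)*O = ((1/4)*(-23)*(3 - 1*(-23)))*3 = ((1/4)*(-23)*(3 + 23))*3 = ((1/4)*(-23)*26)*3 = -299/2*3 = -897/2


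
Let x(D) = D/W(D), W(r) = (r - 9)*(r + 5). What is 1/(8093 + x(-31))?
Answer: 1040/8416689 ≈ 0.00012356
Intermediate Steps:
W(r) = (-9 + r)*(5 + r)
x(D) = D/(-45 + D**2 - 4*D)
1/(8093 + x(-31)) = 1/(8093 - 31/(-45 + (-31)**2 - 4*(-31))) = 1/(8093 - 31/(-45 + 961 + 124)) = 1/(8093 - 31/1040) = 1/(8416689/1040) = 1040/8416689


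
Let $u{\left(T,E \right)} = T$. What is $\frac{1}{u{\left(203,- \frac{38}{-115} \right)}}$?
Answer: $\frac{1}{203} \approx 0.0049261$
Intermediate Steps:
$\frac{1}{u{\left(203,- \frac{38}{-115} \right)}} = \frac{1}{203}$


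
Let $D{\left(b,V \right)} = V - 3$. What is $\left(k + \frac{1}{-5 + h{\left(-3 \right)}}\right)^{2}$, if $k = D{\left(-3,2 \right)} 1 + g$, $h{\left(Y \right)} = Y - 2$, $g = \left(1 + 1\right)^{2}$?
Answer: $\frac{841}{100} \approx 8.41$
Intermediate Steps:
$D{\left(b,V \right)} = -3 + V$ ($D{\left(b,V \right)} = V - 3 = -3 + V$)
$g = 4$ ($g = 2^{2} = 4$)
$h{\left(Y \right)} = -2 + Y$
$k = 3$ ($k = \left(-3 + 2\right) 1 + 4 = \left(-1\right) 1 + 4 = -1 + 4 = 3$)
$\left(k + \frac{1}{-5 + h{\left(-3 \right)}}\right)^{2} = \left(3 + \frac{1}{-5 - 5}\right)^{2} = \left(3 + \frac{1}{-10}\right)^{2} = \left(3 - \frac{1}{10}\right)^{2} = \left(\frac{29}{10}\right)^{2} = \frac{841}{100}$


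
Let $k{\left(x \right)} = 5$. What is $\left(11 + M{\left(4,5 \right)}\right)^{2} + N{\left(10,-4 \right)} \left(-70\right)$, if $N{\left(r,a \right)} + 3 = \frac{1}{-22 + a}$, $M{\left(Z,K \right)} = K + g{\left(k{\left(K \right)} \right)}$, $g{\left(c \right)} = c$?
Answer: $\frac{8498}{13} \approx 653.69$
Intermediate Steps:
$M{\left(Z,K \right)} = 5 + K$ ($M{\left(Z,K \right)} = K + 5 = 5 + K$)
$N{\left(r,a \right)} = -3 + \frac{1}{-22 + a}$
$\left(11 + M{\left(4,5 \right)}\right)^{2} + N{\left(10,-4 \right)} \left(-70\right) = \left(11 + \left(5 + 5\right)\right)^{2} + \frac{67 - -12}{-22 - 4} \left(-70\right) = \left(11 + 10\right)^{2} + \frac{67 + 12}{-26} \left(-70\right) = 21^{2} + \left(- \frac{1}{26}\right) 79 \left(-70\right) = 441 - - \frac{2765}{13} = 441 + \frac{2765}{13} = \frac{8498}{13}$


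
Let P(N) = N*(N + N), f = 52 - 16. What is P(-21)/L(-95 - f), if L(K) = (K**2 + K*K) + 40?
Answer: 49/1909 ≈ 0.025668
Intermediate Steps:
f = 36
P(N) = 2*N**2 (P(N) = N*(2*N) = 2*N**2)
L(K) = 40 + 2*K**2 (L(K) = (K**2 + K**2) + 40 = 2*K**2 + 40 = 40 + 2*K**2)
P(-21)/L(-95 - f) = (2*(-21)**2)/(40 + 2*(-95 - 1*36)**2) = (2*441)/(40 + 2*(-95 - 36)**2) = 882/(40 + 2*(-131)**2) = 882/(40 + 2*17161) = 882/(40 + 34322) = 882/34362 = 882*(1/34362) = 49/1909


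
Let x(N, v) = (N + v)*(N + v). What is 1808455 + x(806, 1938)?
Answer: 9337991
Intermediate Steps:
x(N, v) = (N + v)²
1808455 + x(806, 1938) = 1808455 + (806 + 1938)² = 1808455 + 2744² = 1808455 + 7529536 = 9337991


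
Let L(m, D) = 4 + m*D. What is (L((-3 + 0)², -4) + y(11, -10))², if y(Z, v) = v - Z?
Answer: 2809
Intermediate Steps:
L(m, D) = 4 + D*m
(L((-3 + 0)², -4) + y(11, -10))² = ((4 - 4*(-3 + 0)²) + (-10 - 1*11))² = ((4 - 4*(-3)²) + (-10 - 11))² = ((4 - 4*9) - 21)² = ((4 - 36) - 21)² = (-32 - 21)² = (-53)² = 2809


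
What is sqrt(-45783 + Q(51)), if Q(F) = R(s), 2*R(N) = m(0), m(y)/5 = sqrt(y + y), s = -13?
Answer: 3*I*sqrt(5087) ≈ 213.97*I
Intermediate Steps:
m(y) = 5*sqrt(2)*sqrt(y) (m(y) = 5*sqrt(y + y) = 5*sqrt(2*y) = 5*(sqrt(2)*sqrt(y)) = 5*sqrt(2)*sqrt(y))
R(N) = 0 (R(N) = (5*sqrt(2)*sqrt(0))/2 = (5*sqrt(2)*0)/2 = (1/2)*0 = 0)
Q(F) = 0
sqrt(-45783 + Q(51)) = sqrt(-45783 + 0) = sqrt(-45783) = 3*I*sqrt(5087)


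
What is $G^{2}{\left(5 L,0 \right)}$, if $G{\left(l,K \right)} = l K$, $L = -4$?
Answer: $0$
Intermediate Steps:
$G{\left(l,K \right)} = K l$
$G^{2}{\left(5 L,0 \right)} = \left(0 \cdot 5 \left(-4\right)\right)^{2} = \left(0 \left(-20\right)\right)^{2} = 0^{2} = 0$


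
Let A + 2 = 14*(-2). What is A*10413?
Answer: -312390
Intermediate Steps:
A = -30 (A = -2 + 14*(-2) = -2 - 28 = -30)
A*10413 = -30*10413 = -312390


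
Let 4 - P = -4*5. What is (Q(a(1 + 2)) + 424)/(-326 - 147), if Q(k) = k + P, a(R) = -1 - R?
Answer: -444/473 ≈ -0.93869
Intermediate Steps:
P = 24 (P = 4 - (-4)*5 = 4 - 1*(-20) = 4 + 20 = 24)
Q(k) = 24 + k (Q(k) = k + 24 = 24 + k)
(Q(a(1 + 2)) + 424)/(-326 - 147) = ((24 + (-1 - (1 + 2))) + 424)/(-326 - 147) = ((24 + (-1 - 1*3)) + 424)/(-473) = ((24 + (-1 - 3)) + 424)*(-1/473) = ((24 - 4) + 424)*(-1/473) = (20 + 424)*(-1/473) = 444*(-1/473) = -444/473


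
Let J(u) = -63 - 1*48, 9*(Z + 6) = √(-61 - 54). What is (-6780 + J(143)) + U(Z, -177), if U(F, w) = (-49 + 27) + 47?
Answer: -6866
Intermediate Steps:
Z = -6 + I*√115/9 (Z = -6 + √(-61 - 54)/9 = -6 + √(-115)/9 = -6 + (I*√115)/9 = -6 + I*√115/9 ≈ -6.0 + 1.1915*I)
U(F, w) = 25 (U(F, w) = -22 + 47 = 25)
J(u) = -111 (J(u) = -63 - 48 = -111)
(-6780 + J(143)) + U(Z, -177) = (-6780 - 111) + 25 = -6891 + 25 = -6866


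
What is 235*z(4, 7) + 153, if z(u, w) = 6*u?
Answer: 5793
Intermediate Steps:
235*z(4, 7) + 153 = 235*(6*4) + 153 = 235*24 + 153 = 5640 + 153 = 5793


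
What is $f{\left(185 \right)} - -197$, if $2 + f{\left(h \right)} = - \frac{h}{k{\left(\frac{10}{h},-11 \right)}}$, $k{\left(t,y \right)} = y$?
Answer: $\frac{2330}{11} \approx 211.82$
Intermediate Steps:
$f{\left(h \right)} = -2 + \frac{h}{11}$ ($f{\left(h \right)} = -2 - \frac{h}{-11} = -2 - h \left(- \frac{1}{11}\right) = -2 - - \frac{h}{11} = -2 + \frac{h}{11}$)
$f{\left(185 \right)} - -197 = \left(-2 + \frac{1}{11} \cdot 185\right) - -197 = \left(-2 + \frac{185}{11}\right) + 197 = \frac{163}{11} + 197 = \frac{2330}{11}$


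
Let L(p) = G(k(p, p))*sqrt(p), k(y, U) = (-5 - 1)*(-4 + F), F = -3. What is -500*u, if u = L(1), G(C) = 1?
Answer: -500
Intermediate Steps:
k(y, U) = 42 (k(y, U) = (-5 - 1)*(-4 - 3) = -6*(-7) = 42)
L(p) = sqrt(p) (L(p) = 1*sqrt(p) = sqrt(p))
u = 1 (u = sqrt(1) = 1)
-500*u = -500*1 = -500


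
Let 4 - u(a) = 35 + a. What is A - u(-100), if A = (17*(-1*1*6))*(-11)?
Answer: 1053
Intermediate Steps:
u(a) = -31 - a (u(a) = 4 - (35 + a) = 4 + (-35 - a) = -31 - a)
A = 1122 (A = (17*(-1*6))*(-11) = (17*(-6))*(-11) = -102*(-11) = 1122)
A - u(-100) = 1122 - (-31 - 1*(-100)) = 1122 - (-31 + 100) = 1122 - 1*69 = 1122 - 69 = 1053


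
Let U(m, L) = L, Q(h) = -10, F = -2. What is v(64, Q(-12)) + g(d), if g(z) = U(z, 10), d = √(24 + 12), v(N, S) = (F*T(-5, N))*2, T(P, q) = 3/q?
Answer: 157/16 ≈ 9.8125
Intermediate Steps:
v(N, S) = -12/N (v(N, S) = -6/N*2 = -12/N)
d = 6 (d = √36 = 6)
g(z) = 10
v(64, Q(-12)) + g(d) = -12/64 + 10 = -12*1/64 + 10 = -3/16 + 10 = 157/16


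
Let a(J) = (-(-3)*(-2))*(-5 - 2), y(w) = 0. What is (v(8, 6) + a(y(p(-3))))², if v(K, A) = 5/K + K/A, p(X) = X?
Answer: 1113025/576 ≈ 1932.3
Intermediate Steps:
a(J) = 42 (a(J) = -3*2*(-7) = -6*(-7) = 42)
(v(8, 6) + a(y(p(-3))))² = ((5/8 + 8/6) + 42)² = ((5*(⅛) + 8*(⅙)) + 42)² = ((5/8 + 4/3) + 42)² = (47/24 + 42)² = (1055/24)² = 1113025/576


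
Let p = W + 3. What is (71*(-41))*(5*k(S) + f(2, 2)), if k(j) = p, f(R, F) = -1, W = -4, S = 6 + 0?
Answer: 17466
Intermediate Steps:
S = 6
p = -1 (p = -4 + 3 = -1)
k(j) = -1
(71*(-41))*(5*k(S) + f(2, 2)) = (71*(-41))*(5*(-1) - 1) = -2911*(-5 - 1) = -2911*(-6) = 17466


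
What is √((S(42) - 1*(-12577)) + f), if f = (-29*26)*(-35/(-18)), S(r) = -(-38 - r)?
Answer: √100718/3 ≈ 105.79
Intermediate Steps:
S(r) = 38 + r
f = -13195/9 (f = -(-26390)*(-1)/18 = -754*35/18 = -13195/9 ≈ -1466.1)
√((S(42) - 1*(-12577)) + f) = √(((38 + 42) - 1*(-12577)) - 13195/9) = √((80 + 12577) - 13195/9) = √(12657 - 13195/9) = √(100718/9) = √100718/3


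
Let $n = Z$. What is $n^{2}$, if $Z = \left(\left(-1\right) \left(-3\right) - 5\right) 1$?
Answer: $4$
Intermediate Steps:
$Z = -2$ ($Z = \left(3 - 5\right) 1 = \left(-2\right) 1 = -2$)
$n = -2$
$n^{2} = \left(-2\right)^{2} = 4$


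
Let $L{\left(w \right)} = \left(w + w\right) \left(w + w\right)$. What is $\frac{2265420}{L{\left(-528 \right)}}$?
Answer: $\frac{188785}{92928} \approx 2.0315$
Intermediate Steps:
$L{\left(w \right)} = 4 w^{2}$ ($L{\left(w \right)} = 2 w 2 w = 4 w^{2}$)
$\frac{2265420}{L{\left(-528 \right)}} = \frac{2265420}{4 \left(-528\right)^{2}} = \frac{2265420}{4 \cdot 278784} = \frac{2265420}{1115136} = 2265420 \cdot \frac{1}{1115136} = \frac{188785}{92928}$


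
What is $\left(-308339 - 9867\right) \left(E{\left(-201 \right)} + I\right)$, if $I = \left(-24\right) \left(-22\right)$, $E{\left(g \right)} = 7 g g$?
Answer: $-90158897010$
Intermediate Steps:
$E{\left(g \right)} = 7 g^{2}$
$I = 528$
$\left(-308339 - 9867\right) \left(E{\left(-201 \right)} + I\right) = \left(-308339 - 9867\right) \left(7 \left(-201\right)^{2} + 528\right) = - 318206 \left(7 \cdot 40401 + 528\right) = - 318206 \left(282807 + 528\right) = \left(-318206\right) 283335 = -90158897010$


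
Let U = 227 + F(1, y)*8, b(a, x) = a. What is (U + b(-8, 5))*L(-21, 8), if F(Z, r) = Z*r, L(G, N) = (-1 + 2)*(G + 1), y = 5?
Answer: -5180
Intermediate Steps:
L(G, N) = 1 + G (L(G, N) = 1*(1 + G) = 1 + G)
U = 267 (U = 227 + (1*5)*8 = 227 + 5*8 = 227 + 40 = 267)
(U + b(-8, 5))*L(-21, 8) = (267 - 8)*(1 - 21) = 259*(-20) = -5180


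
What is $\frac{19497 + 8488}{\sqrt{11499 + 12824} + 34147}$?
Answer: $\frac{955603795}{1165993286} - \frac{27985 \sqrt{24323}}{1165993286} \approx 0.81582$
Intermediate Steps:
$\frac{19497 + 8488}{\sqrt{11499 + 12824} + 34147} = \frac{27985}{\sqrt{24323} + 34147} = \frac{27985}{34147 + \sqrt{24323}}$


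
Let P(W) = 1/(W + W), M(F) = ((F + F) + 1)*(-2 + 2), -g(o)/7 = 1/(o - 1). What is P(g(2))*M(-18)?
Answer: 0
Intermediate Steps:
g(o) = -7/(-1 + o) (g(o) = -7/(o - 1) = -7/(-1 + o))
M(F) = 0 (M(F) = (2*F + 1)*0 = (1 + 2*F)*0 = 0)
P(W) = 1/(2*W)
P(g(2))*M(-18) = (1/(2*((-7/(-1 + 2)))))*0 = (1/(2*((-7/1))))*0 = (1/(2*((-7*1))))*0 = ((1/2)/(-7))*0 = ((1/2)*(-1/7))*0 = -1/14*0 = 0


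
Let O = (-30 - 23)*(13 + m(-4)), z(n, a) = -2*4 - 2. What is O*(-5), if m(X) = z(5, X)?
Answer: 795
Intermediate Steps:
z(n, a) = -10 (z(n, a) = -8 - 2 = -10)
m(X) = -10
O = -159 (O = (-30 - 23)*(13 - 10) = -53*3 = -159)
O*(-5) = -159*(-5) = 795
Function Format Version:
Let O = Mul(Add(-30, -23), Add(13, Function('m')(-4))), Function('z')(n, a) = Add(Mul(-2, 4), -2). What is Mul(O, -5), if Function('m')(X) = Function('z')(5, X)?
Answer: 795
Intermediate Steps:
Function('z')(n, a) = -10 (Function('z')(n, a) = Add(-8, -2) = -10)
Function('m')(X) = -10
O = -159 (O = Mul(Add(-30, -23), Add(13, -10)) = Mul(-53, 3) = -159)
Mul(O, -5) = Mul(-159, -5) = 795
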